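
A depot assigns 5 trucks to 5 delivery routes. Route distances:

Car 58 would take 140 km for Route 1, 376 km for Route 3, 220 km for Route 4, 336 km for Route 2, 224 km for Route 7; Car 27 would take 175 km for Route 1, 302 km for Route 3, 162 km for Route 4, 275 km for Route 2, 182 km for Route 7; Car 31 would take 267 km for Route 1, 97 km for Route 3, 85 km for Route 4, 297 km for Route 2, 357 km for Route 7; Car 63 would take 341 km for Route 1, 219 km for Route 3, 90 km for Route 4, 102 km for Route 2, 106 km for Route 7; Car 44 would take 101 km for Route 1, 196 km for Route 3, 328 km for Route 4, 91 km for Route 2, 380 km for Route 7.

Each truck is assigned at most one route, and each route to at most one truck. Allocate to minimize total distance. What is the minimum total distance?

Treat this as an assignment problem: match each truck to one route.
Optimal: Car 58→Route 1 (140 km), Car 27→Route 4 (162 km), Car 31→Route 3 (97 km), Car 63→Route 7 (106 km), Car 44→Route 2 (91 km) — total 140+162+97+106+91 = 596 km.
Column-greedy (each route in turn goes to its cheapest remaining truck) gives 787 km, worse by 191.
Swapping Car 58↔Car 63 (Car 58→Route 7 224 km, Car 63→Route 1 341 km) adds 319.

Min total: 596 km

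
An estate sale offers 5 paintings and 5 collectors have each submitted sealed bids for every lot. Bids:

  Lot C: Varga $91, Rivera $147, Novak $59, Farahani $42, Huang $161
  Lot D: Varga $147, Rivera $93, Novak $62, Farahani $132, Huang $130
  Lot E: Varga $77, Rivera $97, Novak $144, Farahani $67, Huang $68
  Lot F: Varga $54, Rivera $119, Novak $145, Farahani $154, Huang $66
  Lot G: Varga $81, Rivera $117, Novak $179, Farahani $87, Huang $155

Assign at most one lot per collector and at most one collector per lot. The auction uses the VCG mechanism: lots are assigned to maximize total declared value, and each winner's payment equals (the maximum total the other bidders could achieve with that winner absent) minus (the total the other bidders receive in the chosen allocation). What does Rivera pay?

Rivera pays $41.

Efficient allocation: Varga→Lot D ($147), Rivera→Lot C ($147), Novak→Lot E ($144), Farahani→Lot F ($154), Huang→Lot G ($155); total welfare W = $747.
Rivera receives Lot C at value $147, so the others get W − 147 = $600.
Without Rivera: best allocation of the remaining 4 bidders over all 5 lots is Varga→Lot D ($147), Novak→Lot G ($179), Farahani→Lot F ($154), Huang→Lot C ($161), total $641.
VCG payment = (others' best without Rivera) − (others' welfare with Rivera) = 641 − 600 = $41.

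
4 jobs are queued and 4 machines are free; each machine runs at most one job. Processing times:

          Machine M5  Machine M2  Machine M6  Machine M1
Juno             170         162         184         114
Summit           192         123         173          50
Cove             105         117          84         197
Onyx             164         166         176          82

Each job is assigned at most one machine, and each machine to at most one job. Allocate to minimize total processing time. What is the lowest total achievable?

Minimum total: 459 min

Optimal: Juno→Machine M5 (170 min), Summit→Machine M2 (123 min), Cove→Machine M6 (84 min), Onyx→Machine M1 (82 min) — total 170+123+84+82 = 459 min.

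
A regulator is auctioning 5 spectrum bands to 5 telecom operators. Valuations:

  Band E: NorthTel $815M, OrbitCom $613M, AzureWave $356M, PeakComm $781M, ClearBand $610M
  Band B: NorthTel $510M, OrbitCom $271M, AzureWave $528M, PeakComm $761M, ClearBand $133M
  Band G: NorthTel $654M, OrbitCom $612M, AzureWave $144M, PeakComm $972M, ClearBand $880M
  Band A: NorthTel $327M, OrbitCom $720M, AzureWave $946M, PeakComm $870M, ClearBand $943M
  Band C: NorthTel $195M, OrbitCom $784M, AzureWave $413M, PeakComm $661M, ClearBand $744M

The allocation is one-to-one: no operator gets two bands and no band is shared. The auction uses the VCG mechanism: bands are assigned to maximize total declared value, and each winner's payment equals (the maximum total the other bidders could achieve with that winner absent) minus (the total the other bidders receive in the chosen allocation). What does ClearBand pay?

Efficient allocation: NorthTel→Band E ($815M), OrbitCom→Band C ($784M), AzureWave→Band A ($946M), PeakComm→Band B ($761M), ClearBand→Band G ($880M); total welfare W = $4186M.
ClearBand receives Band G at value $880M, so the others get W − 880 = $3306M.
Without ClearBand: best allocation of the remaining 4 bidders over all 5 bands is NorthTel→Band E ($815M), OrbitCom→Band C ($784M), AzureWave→Band A ($946M), PeakComm→Band G ($972M), total $3517M.
VCG payment = (others' best without ClearBand) − (others' welfare with ClearBand) = 3517 − 3306 = $211M.

ClearBand pays $211M.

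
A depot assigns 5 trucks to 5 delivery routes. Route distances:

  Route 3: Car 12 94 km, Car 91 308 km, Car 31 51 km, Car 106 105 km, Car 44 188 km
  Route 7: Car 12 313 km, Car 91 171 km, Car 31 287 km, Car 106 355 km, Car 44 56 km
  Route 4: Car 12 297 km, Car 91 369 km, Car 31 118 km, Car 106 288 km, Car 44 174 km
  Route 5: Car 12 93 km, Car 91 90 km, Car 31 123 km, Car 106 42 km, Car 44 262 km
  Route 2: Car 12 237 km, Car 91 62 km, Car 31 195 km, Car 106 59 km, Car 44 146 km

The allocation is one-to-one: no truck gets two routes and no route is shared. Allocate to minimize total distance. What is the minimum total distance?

Optimal: Car 12→Route 3 (94 km), Car 91→Route 2 (62 km), Car 31→Route 4 (118 km), Car 106→Route 5 (42 km), Car 44→Route 7 (56 km) — total 94+62+118+42+56 = 372 km.
Column-greedy (each route in turn goes to its cheapest remaining truck) gives 722 km, worse by 350.

Minimum total: 372 km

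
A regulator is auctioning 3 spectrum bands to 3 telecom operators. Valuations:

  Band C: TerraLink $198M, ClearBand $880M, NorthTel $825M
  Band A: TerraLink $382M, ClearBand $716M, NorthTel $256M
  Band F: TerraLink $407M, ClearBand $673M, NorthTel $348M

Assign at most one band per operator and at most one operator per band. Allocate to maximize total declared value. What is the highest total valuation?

Optimal: TerraLink→Band F ($407M), ClearBand→Band A ($716M), NorthTel→Band C ($825M) — total 407+716+825 = $1948M.
Row-greedy (each operator in turn takes its best remaining band) gives $1543M, worse by 405.
Every other assignment is strictly worse.

Maximum total: $1948M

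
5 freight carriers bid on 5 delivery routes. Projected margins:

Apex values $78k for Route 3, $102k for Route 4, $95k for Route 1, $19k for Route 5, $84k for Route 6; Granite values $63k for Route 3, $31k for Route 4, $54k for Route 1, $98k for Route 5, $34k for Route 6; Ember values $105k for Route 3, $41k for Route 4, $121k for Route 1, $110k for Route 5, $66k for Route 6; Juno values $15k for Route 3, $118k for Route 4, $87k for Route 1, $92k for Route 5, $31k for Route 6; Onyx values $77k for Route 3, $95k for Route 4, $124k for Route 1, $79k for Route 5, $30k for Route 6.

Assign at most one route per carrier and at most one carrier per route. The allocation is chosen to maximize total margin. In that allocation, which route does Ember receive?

Optimal: Apex→Route 6 ($84k), Granite→Route 5 ($98k), Ember→Route 3 ($105k), Juno→Route 4 ($118k), Onyx→Route 1 ($124k) — total 84+98+105+118+124 = $529k.
Max-entry greedy (repeatedly take the single best remaining cell) gives $499k, worse by 30.
Ember's own top route is Route 1 ($121k), but forcing Ember→Route 1 and reassigning the rest optimally gives only $498k — worse by 31.

Ember receives Route 3.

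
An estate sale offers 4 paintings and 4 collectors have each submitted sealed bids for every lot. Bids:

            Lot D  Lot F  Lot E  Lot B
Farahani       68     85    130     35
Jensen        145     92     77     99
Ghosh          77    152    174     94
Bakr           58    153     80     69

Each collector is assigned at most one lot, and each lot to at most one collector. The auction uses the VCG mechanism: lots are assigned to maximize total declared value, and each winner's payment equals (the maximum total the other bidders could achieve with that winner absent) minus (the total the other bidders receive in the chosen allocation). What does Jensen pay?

Jensen pays $18.

Efficient allocation: Farahani→Lot E ($130), Jensen→Lot D ($145), Ghosh→Lot B ($94), Bakr→Lot F ($153); total welfare W = $522.
Jensen receives Lot D at value $145, so the others get W − 145 = $377.
Without Jensen: best allocation of the remaining 3 bidders over all 4 lots is Farahani→Lot D ($68), Ghosh→Lot E ($174), Bakr→Lot F ($153), total $395.
VCG payment = (others' best without Jensen) − (others' welfare with Jensen) = 395 − 377 = $18.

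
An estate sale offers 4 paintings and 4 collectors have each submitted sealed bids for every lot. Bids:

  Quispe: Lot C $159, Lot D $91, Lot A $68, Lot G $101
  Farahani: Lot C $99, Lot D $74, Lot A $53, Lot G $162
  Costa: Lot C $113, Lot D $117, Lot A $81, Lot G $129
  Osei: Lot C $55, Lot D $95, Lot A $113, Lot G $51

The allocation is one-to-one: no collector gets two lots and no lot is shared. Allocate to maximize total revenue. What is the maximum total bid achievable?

Optimal: Quispe→Lot C ($159), Farahani→Lot G ($162), Costa→Lot D ($117), Osei→Lot A ($113) — total 159+162+117+113 = $551.
Next-best assignment: Quispe→Lot C, Farahani→Lot G, Costa→Lot A, Osei→Lot D = $497.
Swapping Farahani↔Costa (Farahani→Lot D $74, Costa→Lot G $129) loses 76.
Every other assignment is strictly worse.

Max total: $551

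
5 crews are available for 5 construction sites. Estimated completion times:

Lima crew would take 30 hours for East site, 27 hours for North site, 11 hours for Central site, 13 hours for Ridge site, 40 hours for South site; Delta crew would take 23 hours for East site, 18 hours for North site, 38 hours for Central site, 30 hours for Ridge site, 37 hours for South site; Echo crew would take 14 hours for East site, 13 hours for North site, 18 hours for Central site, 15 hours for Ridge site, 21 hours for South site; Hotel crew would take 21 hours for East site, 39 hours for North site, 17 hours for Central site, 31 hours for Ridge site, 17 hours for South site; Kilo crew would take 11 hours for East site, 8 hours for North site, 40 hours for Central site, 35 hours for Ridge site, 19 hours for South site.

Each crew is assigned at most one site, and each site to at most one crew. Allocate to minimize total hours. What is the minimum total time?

Min total: 72 hours

This is a one-to-one assignment (minimum-cost bipartite matching).
Optimal: Lima crew→Central site (11 hours), Delta crew→North site (18 hours), Echo crew→Ridge site (15 hours), Hotel crew→South site (17 hours), Kilo crew→East site (11 hours) — total 11+18+15+17+11 = 72 hours.
Row-greedy (each crew in turn takes its cheapest remaining site) gives 95 hours, worse by 23.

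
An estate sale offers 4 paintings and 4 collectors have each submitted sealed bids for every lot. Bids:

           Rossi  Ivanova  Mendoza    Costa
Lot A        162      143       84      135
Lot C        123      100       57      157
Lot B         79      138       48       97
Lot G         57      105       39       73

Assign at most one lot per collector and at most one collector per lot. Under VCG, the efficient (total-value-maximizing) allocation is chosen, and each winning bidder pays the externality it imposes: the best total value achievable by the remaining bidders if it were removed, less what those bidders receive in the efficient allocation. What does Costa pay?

Costa pays $18.

Efficient allocation: Rossi→Lot A ($162), Ivanova→Lot B ($138), Mendoza→Lot G ($39), Costa→Lot C ($157); total welfare W = $496.
Costa receives Lot C at value $157, so the others get W − 157 = $339.
Without Costa: best allocation of the remaining 3 bidders over all 4 lots is Rossi→Lot A ($162), Ivanova→Lot B ($138), Mendoza→Lot C ($57), total $357.
VCG payment = (others' best without Costa) − (others' welfare with Costa) = 357 − 339 = $18.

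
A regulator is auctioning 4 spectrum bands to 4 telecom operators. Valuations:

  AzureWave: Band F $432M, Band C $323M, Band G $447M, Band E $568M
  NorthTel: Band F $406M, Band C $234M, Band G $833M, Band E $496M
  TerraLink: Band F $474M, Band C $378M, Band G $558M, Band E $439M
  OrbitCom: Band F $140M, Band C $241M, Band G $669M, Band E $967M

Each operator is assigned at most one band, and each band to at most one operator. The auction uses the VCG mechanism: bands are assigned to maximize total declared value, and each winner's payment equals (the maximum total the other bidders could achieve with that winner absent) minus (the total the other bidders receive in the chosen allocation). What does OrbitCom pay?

Efficient allocation: AzureWave→Band F ($432M), NorthTel→Band G ($833M), TerraLink→Band C ($378M), OrbitCom→Band E ($967M); total welfare W = $2610M.
OrbitCom receives Band E at value $967M, so the others get W − 967 = $1643M.
Without OrbitCom: best allocation of the remaining 3 bidders over all 4 bands is AzureWave→Band E ($568M), NorthTel→Band G ($833M), TerraLink→Band F ($474M), total $1875M.
VCG payment = (others' best without OrbitCom) − (others' welfare with OrbitCom) = 1875 − 1643 = $232M.

OrbitCom pays $232M.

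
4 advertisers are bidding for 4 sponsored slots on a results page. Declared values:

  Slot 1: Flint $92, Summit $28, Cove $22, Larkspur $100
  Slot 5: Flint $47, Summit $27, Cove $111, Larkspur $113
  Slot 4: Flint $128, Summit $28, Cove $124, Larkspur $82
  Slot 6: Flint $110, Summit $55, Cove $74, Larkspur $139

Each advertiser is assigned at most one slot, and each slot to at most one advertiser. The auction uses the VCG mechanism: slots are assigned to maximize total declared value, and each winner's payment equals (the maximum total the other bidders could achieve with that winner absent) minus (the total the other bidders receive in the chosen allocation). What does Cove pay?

Efficient allocation: Flint→Slot 4 ($128), Summit→Slot 1 ($28), Cove→Slot 5 ($111), Larkspur→Slot 6 ($139); total welfare W = $406.
Cove receives Slot 5 at value $111, so the others get W − 111 = $295.
Without Cove: best allocation of the remaining 3 bidders over all 4 slots is Flint→Slot 4 ($128), Summit→Slot 6 ($55), Larkspur→Slot 5 ($113), total $296.
VCG payment = (others' best without Cove) − (others' welfare with Cove) = 296 − 295 = $1.

Cove pays $1.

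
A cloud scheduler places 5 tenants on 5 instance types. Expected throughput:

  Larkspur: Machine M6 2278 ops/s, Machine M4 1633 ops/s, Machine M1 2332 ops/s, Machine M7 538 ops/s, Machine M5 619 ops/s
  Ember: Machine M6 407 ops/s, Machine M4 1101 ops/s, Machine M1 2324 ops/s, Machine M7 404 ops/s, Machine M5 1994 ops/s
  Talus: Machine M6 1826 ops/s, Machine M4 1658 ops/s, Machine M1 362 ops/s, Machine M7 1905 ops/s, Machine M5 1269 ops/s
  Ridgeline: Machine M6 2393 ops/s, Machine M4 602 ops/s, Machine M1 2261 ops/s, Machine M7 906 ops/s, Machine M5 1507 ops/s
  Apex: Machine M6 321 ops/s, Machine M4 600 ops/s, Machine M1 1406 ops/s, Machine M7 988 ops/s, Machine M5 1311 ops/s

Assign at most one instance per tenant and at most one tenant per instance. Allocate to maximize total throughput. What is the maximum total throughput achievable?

Optimal: Larkspur→Machine M4 (1633 ops/s), Ember→Machine M1 (2324 ops/s), Talus→Machine M7 (1905 ops/s), Ridgeline→Machine M6 (2393 ops/s), Apex→Machine M5 (1311 ops/s) — total 1633+2324+1905+2393+1311 = 9566 ops/s.
Column-greedy (each instance in turn goes to its best remaining tenant) gives 9365 ops/s, worse by 201.

Maximum total: 9566 ops/s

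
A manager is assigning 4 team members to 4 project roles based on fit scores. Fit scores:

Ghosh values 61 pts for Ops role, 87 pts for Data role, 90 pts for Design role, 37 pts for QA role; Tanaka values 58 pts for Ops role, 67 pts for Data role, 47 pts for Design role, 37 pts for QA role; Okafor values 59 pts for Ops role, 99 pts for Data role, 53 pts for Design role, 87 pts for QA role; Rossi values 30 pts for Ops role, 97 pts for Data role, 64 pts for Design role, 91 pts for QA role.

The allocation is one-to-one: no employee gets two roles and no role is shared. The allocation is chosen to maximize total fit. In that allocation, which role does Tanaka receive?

Tanaka receives Ops role.

Optimal: Ghosh→Design role (90 pts), Tanaka→Ops role (58 pts), Okafor→Data role (99 pts), Rossi→QA role (91 pts) — total 90+58+99+91 = 338 pts.
Row-greedy (each employee in turn takes its best remaining role) gives 274 pts, worse by 64.
Next-best assignment: Ghosh→Design role, Tanaka→Ops role, Okafor→QA role, Rossi→Data role = 332 pts.
Tanaka's own top role is Data role (67 pts), but forcing Tanaka→Data role and reassigning the rest optimally gives only 307 pts — worse by 31.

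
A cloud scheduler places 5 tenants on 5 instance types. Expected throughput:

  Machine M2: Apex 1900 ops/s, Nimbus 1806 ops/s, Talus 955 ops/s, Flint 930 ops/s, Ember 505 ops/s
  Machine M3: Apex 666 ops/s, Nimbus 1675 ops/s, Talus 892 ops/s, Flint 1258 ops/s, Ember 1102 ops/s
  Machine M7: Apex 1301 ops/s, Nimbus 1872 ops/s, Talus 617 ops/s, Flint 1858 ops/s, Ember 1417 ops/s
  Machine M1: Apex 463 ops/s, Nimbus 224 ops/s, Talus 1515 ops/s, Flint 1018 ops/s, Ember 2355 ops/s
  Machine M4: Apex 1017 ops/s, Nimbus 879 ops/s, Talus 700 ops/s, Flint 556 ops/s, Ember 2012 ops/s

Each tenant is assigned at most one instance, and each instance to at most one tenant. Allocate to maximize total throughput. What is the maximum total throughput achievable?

Maximum total: 8960 ops/s

This is a one-to-one assignment (maximum-weight bipartite matching).
Optimal: Apex→Machine M2 (1900 ops/s), Nimbus→Machine M3 (1675 ops/s), Talus→Machine M1 (1515 ops/s), Flint→Machine M7 (1858 ops/s), Ember→Machine M4 (2012 ops/s) — total 1900+1675+1515+1858+2012 = 8960 ops/s.
Row-greedy (each tenant in turn takes its best remaining instance) gives 8557 ops/s, worse by 403.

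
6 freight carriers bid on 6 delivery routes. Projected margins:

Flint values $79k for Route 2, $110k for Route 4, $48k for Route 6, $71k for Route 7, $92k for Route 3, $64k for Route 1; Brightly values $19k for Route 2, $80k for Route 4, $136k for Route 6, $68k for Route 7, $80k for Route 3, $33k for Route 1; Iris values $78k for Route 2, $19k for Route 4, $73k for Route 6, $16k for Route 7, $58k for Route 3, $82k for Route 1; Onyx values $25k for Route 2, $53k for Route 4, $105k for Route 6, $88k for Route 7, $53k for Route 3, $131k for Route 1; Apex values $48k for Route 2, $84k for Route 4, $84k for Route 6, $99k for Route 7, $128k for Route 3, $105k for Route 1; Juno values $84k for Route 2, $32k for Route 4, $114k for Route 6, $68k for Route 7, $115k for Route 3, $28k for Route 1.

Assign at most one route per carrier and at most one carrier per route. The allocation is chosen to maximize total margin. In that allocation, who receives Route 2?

Optimal: Flint→Route 4 ($110k), Brightly→Route 6 ($136k), Iris→Route 2 ($78k), Onyx→Route 1 ($131k), Apex→Route 7 ($99k), Juno→Route 3 ($115k) — total 110+136+78+131+99+115 = $669k.
Column-greedy (each route in turn goes to its best remaining carrier) gives $618k, worse by 51.
Next-best assignment: Flint→Route 4, Brightly→Route 6, Iris→Route 2, Onyx→Route 1, Apex→Route 3, Juno→Route 7 = $651k.
Swapping Apex↔Iris (Apex→Route 2 $48k, Iris→Route 7 $16k) loses 113.
Checked against all permutations: $669k is optimal.
Iris's own top route is Route 1 ($82k), but forcing Iris→Route 1 and reassigning the rest optimally gives only $628k — worse by 41.

Iris receives Route 2.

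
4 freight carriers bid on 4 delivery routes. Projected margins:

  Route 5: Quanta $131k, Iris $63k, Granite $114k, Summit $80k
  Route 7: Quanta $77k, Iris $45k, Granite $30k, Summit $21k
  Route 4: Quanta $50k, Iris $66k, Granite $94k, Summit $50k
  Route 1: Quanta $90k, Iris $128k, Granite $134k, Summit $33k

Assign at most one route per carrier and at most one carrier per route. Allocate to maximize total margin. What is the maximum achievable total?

Maximum total: $379k

Optimal: Quanta→Route 7 ($77k), Iris→Route 1 ($128k), Granite→Route 4 ($94k), Summit→Route 5 ($80k) — total 77+128+94+80 = $379k.
Column-greedy (each route in turn goes to its best remaining carrier) gives $303k, worse by 76.
No other one-to-one assignment exceeds $379k.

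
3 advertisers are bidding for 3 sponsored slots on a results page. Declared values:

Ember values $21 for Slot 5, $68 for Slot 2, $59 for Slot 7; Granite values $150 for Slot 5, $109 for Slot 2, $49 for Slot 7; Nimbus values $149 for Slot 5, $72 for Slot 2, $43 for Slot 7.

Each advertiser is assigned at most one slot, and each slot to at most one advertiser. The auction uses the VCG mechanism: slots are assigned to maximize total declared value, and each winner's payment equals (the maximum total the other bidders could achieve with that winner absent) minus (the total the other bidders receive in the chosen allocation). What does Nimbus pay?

Efficient allocation: Ember→Slot 7 ($59), Granite→Slot 2 ($109), Nimbus→Slot 5 ($149); total welfare W = $317.
Nimbus receives Slot 5 at value $149, so the others get W − 149 = $168.
Without Nimbus: best allocation of the remaining 2 bidders over all 3 slots is Ember→Slot 2 ($68), Granite→Slot 5 ($150), total $218.
VCG payment = (others' best without Nimbus) − (others' welfare with Nimbus) = 218 − 168 = $50.

Nimbus pays $50.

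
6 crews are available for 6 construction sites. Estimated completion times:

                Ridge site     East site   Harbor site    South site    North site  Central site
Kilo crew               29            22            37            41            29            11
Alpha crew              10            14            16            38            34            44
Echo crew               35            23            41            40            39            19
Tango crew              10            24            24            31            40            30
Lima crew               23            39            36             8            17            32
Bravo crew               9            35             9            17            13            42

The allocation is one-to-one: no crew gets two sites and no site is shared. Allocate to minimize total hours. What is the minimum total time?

This is a one-to-one assignment (minimum-cost bipartite matching).
Optimal: Kilo crew→Central site (11 hours), Alpha crew→Harbor site (16 hours), Echo crew→East site (23 hours), Tango crew→Ridge site (10 hours), Lima crew→South site (8 hours), Bravo crew→North site (13 hours) — total 11+16+23+10+8+13 = 81 hours.
Column-greedy (each site in turn goes to its cheapest remaining crew) gives 103 hours, worse by 22.
Checked against all permutations: 81 hours is optimal.

Min total: 81 hours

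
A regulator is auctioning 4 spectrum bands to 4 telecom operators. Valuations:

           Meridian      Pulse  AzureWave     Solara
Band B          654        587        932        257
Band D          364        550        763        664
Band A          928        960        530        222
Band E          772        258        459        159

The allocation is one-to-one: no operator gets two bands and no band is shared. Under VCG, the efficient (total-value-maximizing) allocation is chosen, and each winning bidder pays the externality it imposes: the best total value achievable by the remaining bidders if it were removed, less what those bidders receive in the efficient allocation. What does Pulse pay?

Pulse pays $156M.

Efficient allocation: Meridian→Band E ($772M), Pulse→Band A ($960M), AzureWave→Band B ($932M), Solara→Band D ($664M); total welfare W = $3328M.
Pulse receives Band A at value $960M, so the others get W − 960 = $2368M.
Without Pulse: best allocation of the remaining 3 bidders over all 4 bands is Meridian→Band A ($928M), AzureWave→Band B ($932M), Solara→Band D ($664M), total $2524M.
VCG payment = (others' best without Pulse) − (others' welfare with Pulse) = 2524 − 2368 = $156M.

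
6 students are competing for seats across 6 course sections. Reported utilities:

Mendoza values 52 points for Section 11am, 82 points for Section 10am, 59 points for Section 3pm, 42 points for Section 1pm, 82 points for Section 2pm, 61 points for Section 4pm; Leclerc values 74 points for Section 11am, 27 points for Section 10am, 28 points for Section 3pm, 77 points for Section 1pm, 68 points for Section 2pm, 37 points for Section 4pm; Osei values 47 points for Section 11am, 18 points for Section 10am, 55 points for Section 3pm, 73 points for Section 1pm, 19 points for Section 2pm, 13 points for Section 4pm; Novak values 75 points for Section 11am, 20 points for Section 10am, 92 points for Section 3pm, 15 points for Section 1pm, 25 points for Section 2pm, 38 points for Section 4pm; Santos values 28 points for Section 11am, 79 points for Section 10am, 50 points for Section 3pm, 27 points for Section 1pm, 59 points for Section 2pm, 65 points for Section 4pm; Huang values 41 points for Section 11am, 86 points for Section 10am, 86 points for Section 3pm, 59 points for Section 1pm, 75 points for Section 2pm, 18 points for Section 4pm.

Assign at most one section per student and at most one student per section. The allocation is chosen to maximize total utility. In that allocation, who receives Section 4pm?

Santos receives Section 4pm.

Optimal: Mendoza→Section 2pm (82 points), Leclerc→Section 11am (74 points), Osei→Section 1pm (73 points), Novak→Section 3pm (92 points), Santos→Section 4pm (65 points), Huang→Section 10am (86 points) — total 82+74+73+92+65+86 = 472 points.
Max-entry greedy (repeatedly take the single best remaining cell) gives 449 points, worse by 23.
Santos's own top section is Section 10am (79 points), but forcing Santos→Section 10am and reassigning the rest optimally gives only 454 points — worse by 18.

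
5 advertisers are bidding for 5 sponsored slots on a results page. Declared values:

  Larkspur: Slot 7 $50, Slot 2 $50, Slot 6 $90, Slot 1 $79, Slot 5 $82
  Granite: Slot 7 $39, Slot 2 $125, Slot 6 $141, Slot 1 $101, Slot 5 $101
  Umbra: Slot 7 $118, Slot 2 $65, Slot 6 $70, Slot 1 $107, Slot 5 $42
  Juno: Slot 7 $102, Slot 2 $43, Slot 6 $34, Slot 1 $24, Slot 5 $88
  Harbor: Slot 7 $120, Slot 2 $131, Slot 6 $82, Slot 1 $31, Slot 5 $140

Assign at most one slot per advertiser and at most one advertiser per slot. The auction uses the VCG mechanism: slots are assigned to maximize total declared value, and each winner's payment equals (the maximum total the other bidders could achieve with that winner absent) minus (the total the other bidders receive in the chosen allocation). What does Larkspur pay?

Larkspur pays $16.

Efficient allocation: Larkspur→Slot 6 ($90), Granite→Slot 2 ($125), Umbra→Slot 1 ($107), Juno→Slot 7 ($102), Harbor→Slot 5 ($140); total welfare W = $564.
Larkspur receives Slot 6 at value $90, so the others get W − 90 = $474.
Without Larkspur: best allocation of the remaining 4 bidders over all 5 slots is Granite→Slot 6 ($141), Umbra→Slot 1 ($107), Juno→Slot 7 ($102), Harbor→Slot 5 ($140), total $490.
VCG payment = (others' best without Larkspur) − (others' welfare with Larkspur) = 490 − 474 = $16.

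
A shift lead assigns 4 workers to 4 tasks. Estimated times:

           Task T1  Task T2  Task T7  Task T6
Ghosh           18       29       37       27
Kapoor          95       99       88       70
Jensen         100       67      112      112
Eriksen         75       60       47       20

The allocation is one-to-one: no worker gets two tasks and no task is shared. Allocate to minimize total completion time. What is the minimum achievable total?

Minimum total: 193 min

This is a one-to-one assignment (minimum-cost bipartite matching).
Optimal: Ghosh→Task T1 (18 min), Kapoor→Task T7 (88 min), Jensen→Task T2 (67 min), Eriksen→Task T6 (20 min) — total 18+88+67+20 = 193 min.
Column-greedy (each task in turn goes to its cheapest remaining worker) gives 278 min, worse by 85.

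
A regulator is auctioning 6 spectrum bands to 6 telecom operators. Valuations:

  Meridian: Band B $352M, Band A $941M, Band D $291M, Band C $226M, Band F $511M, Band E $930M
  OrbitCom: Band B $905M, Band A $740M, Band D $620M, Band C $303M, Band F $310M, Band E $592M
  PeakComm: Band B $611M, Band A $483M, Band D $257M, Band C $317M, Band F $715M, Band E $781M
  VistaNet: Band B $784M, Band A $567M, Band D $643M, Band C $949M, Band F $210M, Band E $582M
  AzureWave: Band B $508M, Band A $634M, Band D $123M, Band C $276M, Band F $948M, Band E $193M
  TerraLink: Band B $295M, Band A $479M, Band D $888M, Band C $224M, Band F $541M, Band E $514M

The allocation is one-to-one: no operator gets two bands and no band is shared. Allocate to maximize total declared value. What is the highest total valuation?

This is a one-to-one assignment (maximum-weight bipartite matching).
Optimal: Meridian→Band A ($941M), OrbitCom→Band B ($905M), PeakComm→Band E ($781M), VistaNet→Band C ($949M), AzureWave→Band F ($948M), TerraLink→Band D ($888M) — total 941+905+781+949+948+888 = $5412M.
Next-best assignment: Meridian→Band E, OrbitCom→Band B, PeakComm→Band A, VistaNet→Band C, AzureWave→Band F, TerraLink→Band D = $5103M.
Checked against all permutations: $5412M is optimal.

Maximum total: $5412M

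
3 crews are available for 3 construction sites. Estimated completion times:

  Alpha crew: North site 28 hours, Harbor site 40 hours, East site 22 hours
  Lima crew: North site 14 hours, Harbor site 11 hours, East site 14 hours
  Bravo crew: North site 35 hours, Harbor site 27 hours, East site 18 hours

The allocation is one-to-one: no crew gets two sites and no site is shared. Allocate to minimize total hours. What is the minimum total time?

Min total: 57 hours

Optimal: Alpha crew→North site (28 hours), Lima crew→Harbor site (11 hours), Bravo crew→East site (18 hours) — total 28+11+18 = 57 hours.
Column-greedy (each site in turn goes to its cheapest remaining crew) gives 63 hours, worse by 6.
Next-best assignment: Alpha crew→East site, Lima crew→North site, Bravo crew→Harbor site = 63 hours.
Every other assignment is strictly worse.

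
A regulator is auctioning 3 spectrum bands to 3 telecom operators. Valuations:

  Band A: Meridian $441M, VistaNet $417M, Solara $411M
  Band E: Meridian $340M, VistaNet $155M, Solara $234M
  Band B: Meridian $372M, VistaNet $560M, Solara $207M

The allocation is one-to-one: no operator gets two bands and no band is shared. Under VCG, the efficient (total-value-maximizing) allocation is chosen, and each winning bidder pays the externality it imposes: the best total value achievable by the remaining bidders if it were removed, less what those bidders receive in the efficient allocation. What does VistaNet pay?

Efficient allocation: Meridian→Band E ($340M), VistaNet→Band B ($560M), Solara→Band A ($411M); total welfare W = $1311M.
VistaNet receives Band B at value $560M, so the others get W − 560 = $751M.
Without VistaNet: best allocation of the remaining 2 bidders over all 3 bands is Meridian→Band B ($372M), Solara→Band A ($411M), total $783M.
VCG payment = (others' best without VistaNet) − (others' welfare with VistaNet) = 783 − 751 = $32M.

VistaNet pays $32M.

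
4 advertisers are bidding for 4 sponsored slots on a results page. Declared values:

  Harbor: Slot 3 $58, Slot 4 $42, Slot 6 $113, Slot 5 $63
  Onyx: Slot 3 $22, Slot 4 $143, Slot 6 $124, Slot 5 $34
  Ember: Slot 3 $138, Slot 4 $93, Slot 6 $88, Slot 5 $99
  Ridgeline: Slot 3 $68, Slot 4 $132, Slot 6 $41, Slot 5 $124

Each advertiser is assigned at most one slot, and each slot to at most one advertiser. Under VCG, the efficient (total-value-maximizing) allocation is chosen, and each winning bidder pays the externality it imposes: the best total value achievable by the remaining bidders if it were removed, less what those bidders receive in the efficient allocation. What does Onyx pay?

Onyx pays $8.

Efficient allocation: Harbor→Slot 6 ($113), Onyx→Slot 4 ($143), Ember→Slot 3 ($138), Ridgeline→Slot 5 ($124); total welfare W = $518.
Onyx receives Slot 4 at value $143, so the others get W − 143 = $375.
Without Onyx: best allocation of the remaining 3 bidders over all 4 slots is Harbor→Slot 6 ($113), Ember→Slot 3 ($138), Ridgeline→Slot 4 ($132), total $383.
VCG payment = (others' best without Onyx) − (others' welfare with Onyx) = 383 − 375 = $8.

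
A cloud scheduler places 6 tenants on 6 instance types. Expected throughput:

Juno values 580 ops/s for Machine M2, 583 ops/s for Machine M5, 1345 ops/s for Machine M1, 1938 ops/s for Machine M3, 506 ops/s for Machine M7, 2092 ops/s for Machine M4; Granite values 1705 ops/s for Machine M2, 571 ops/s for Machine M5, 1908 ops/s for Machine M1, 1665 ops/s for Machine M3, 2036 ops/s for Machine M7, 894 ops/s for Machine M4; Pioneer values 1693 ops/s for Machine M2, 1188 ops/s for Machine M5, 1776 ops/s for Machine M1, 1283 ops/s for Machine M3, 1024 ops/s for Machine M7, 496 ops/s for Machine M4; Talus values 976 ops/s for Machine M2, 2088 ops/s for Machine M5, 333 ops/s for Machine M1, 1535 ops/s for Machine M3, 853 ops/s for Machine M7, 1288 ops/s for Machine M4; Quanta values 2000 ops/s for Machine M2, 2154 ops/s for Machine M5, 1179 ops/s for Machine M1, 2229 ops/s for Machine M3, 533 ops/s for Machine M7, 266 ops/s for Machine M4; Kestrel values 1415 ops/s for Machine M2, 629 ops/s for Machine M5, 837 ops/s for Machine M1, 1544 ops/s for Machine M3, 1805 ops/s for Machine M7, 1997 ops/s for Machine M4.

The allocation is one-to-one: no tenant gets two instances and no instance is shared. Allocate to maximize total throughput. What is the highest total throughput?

Max total: 11835 ops/s

Optimal: Juno→Machine M3 (1938 ops/s), Granite→Machine M7 (2036 ops/s), Pioneer→Machine M1 (1776 ops/s), Talus→Machine M5 (2088 ops/s), Quanta→Machine M2 (2000 ops/s), Kestrel→Machine M4 (1997 ops/s) — total 1938+2036+1776+2088+2000+1997 = 11835 ops/s.
Row-greedy (each tenant in turn takes its best remaining instance) gives 11636 ops/s, worse by 199.
Every other assignment is strictly worse.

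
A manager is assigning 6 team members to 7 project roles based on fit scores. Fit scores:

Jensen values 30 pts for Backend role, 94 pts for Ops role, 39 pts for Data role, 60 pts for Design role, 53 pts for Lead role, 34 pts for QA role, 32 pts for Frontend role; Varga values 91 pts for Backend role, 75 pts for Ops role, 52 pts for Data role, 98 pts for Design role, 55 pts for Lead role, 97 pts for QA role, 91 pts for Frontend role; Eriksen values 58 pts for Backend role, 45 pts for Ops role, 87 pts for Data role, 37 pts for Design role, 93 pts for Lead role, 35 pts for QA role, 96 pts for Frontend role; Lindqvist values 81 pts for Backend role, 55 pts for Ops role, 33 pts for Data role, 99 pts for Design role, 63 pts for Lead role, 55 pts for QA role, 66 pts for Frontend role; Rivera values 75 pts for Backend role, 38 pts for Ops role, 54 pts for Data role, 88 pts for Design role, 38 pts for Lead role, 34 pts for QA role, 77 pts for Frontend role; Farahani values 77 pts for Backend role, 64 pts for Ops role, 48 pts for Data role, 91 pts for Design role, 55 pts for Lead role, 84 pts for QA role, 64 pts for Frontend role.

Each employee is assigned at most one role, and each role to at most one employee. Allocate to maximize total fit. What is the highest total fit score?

Optimal: Jensen→Ops role (94 pts), Varga→Backend role (91 pts), Eriksen→Lead role (93 pts), Lindqvist→Design role (99 pts), Rivera→Frontend role (77 pts), Farahani→QA role (84 pts) — total 94+91+93+99+77+84 = 538 pts.
Row-greedy (each employee in turn takes its best remaining role) gives 507 pts, worse by 31.
Swapping Jensen↔Rivera (Jensen→Frontend role 32 pts, Rivera→Ops role 38 pts) loses 101.
No other one-to-one assignment exceeds 538 pts.

Max total: 538 pts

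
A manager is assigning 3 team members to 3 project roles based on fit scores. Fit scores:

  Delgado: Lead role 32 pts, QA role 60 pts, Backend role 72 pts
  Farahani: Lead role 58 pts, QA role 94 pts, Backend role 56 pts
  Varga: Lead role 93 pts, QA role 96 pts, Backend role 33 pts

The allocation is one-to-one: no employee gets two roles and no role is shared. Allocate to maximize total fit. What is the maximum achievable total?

This is the linear assignment problem.
Optimal: Delgado→Backend role (72 pts), Farahani→QA role (94 pts), Varga→Lead role (93 pts) — total 72+94+93 = 259 pts.
Max-entry greedy (repeatedly take the single best remaining cell) gives 226 pts, worse by 33.
Next-best assignment: Delgado→Backend role, Farahani→Lead role, Varga→QA role = 226 pts.

Maximum total: 259 pts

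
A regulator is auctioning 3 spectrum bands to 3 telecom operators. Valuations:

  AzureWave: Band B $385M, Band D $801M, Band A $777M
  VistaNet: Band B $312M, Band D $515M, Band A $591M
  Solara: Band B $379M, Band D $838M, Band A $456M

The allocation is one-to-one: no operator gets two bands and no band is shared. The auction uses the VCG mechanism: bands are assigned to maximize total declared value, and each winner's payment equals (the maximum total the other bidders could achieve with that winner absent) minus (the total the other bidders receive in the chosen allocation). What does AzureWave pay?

AzureWave pays $279M.

Efficient allocation: AzureWave→Band A ($777M), VistaNet→Band B ($312M), Solara→Band D ($838M); total welfare W = $1927M.
AzureWave receives Band A at value $777M, so the others get W − 777 = $1150M.
Without AzureWave: best allocation of the remaining 2 bidders over all 3 bands is VistaNet→Band A ($591M), Solara→Band D ($838M), total $1429M.
VCG payment = (others' best without AzureWave) − (others' welfare with AzureWave) = 1429 − 1150 = $279M.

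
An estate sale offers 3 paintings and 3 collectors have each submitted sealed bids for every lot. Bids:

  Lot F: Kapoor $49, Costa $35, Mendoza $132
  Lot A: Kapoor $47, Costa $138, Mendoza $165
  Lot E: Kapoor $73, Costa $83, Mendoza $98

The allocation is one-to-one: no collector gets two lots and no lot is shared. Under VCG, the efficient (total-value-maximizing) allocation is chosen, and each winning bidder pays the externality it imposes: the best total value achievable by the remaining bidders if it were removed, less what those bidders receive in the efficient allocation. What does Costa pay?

Costa pays $33.

Efficient allocation: Kapoor→Lot E ($73), Costa→Lot A ($138), Mendoza→Lot F ($132); total welfare W = $343.
Costa receives Lot A at value $138, so the others get W − 138 = $205.
Without Costa: best allocation of the remaining 2 bidders over all 3 lots is Kapoor→Lot E ($73), Mendoza→Lot A ($165), total $238.
VCG payment = (others' best without Costa) − (others' welfare with Costa) = 238 − 205 = $33.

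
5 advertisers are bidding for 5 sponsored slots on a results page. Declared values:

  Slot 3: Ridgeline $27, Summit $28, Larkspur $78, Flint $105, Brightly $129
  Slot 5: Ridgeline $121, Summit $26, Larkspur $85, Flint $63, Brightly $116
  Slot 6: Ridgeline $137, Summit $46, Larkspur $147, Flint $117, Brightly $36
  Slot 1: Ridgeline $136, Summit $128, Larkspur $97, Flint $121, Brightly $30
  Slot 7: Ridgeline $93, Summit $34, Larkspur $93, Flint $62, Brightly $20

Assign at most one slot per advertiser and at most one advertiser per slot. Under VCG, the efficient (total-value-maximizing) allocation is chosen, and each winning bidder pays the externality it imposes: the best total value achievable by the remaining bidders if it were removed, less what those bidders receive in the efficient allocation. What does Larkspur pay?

Larkspur pays $53.

Efficient allocation: Ridgeline→Slot 7 ($93), Summit→Slot 1 ($128), Larkspur→Slot 6 ($147), Flint→Slot 3 ($105), Brightly→Slot 5 ($116); total welfare W = $589.
Larkspur receives Slot 6 at value $147, so the others get W − 147 = $442.
Without Larkspur: best allocation of the remaining 4 bidders over all 5 slots is Ridgeline→Slot 5 ($121), Summit→Slot 1 ($128), Flint→Slot 6 ($117), Brightly→Slot 3 ($129), total $495.
VCG payment = (others' best without Larkspur) − (others' welfare with Larkspur) = 495 − 442 = $53.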